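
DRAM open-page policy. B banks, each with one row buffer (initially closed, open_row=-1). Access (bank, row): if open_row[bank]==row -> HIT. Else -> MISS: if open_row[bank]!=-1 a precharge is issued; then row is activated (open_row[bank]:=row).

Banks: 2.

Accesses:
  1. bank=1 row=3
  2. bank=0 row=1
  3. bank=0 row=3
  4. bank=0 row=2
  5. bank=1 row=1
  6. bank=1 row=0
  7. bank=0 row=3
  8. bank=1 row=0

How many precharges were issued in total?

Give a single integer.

Acc 1: bank1 row3 -> MISS (open row3); precharges=0
Acc 2: bank0 row1 -> MISS (open row1); precharges=0
Acc 3: bank0 row3 -> MISS (open row3); precharges=1
Acc 4: bank0 row2 -> MISS (open row2); precharges=2
Acc 5: bank1 row1 -> MISS (open row1); precharges=3
Acc 6: bank1 row0 -> MISS (open row0); precharges=4
Acc 7: bank0 row3 -> MISS (open row3); precharges=5
Acc 8: bank1 row0 -> HIT

Answer: 5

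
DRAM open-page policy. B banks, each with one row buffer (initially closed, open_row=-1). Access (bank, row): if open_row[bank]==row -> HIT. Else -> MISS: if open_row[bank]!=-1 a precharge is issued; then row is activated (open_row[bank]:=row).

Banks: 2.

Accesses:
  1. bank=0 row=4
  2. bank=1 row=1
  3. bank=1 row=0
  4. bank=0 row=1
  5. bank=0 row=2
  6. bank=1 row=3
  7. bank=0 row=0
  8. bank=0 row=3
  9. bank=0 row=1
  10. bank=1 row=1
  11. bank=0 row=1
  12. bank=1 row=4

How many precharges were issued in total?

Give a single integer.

Acc 1: bank0 row4 -> MISS (open row4); precharges=0
Acc 2: bank1 row1 -> MISS (open row1); precharges=0
Acc 3: bank1 row0 -> MISS (open row0); precharges=1
Acc 4: bank0 row1 -> MISS (open row1); precharges=2
Acc 5: bank0 row2 -> MISS (open row2); precharges=3
Acc 6: bank1 row3 -> MISS (open row3); precharges=4
Acc 7: bank0 row0 -> MISS (open row0); precharges=5
Acc 8: bank0 row3 -> MISS (open row3); precharges=6
Acc 9: bank0 row1 -> MISS (open row1); precharges=7
Acc 10: bank1 row1 -> MISS (open row1); precharges=8
Acc 11: bank0 row1 -> HIT
Acc 12: bank1 row4 -> MISS (open row4); precharges=9

Answer: 9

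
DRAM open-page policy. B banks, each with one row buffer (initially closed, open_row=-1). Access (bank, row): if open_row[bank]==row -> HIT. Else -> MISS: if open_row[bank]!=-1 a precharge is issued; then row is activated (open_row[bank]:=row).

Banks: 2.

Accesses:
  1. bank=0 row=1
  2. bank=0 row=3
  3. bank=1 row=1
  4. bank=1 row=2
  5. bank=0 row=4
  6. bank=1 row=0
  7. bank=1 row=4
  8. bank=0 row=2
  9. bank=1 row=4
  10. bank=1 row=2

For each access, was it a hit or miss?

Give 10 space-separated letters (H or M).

Acc 1: bank0 row1 -> MISS (open row1); precharges=0
Acc 2: bank0 row3 -> MISS (open row3); precharges=1
Acc 3: bank1 row1 -> MISS (open row1); precharges=1
Acc 4: bank1 row2 -> MISS (open row2); precharges=2
Acc 5: bank0 row4 -> MISS (open row4); precharges=3
Acc 6: bank1 row0 -> MISS (open row0); precharges=4
Acc 7: bank1 row4 -> MISS (open row4); precharges=5
Acc 8: bank0 row2 -> MISS (open row2); precharges=6
Acc 9: bank1 row4 -> HIT
Acc 10: bank1 row2 -> MISS (open row2); precharges=7

Answer: M M M M M M M M H M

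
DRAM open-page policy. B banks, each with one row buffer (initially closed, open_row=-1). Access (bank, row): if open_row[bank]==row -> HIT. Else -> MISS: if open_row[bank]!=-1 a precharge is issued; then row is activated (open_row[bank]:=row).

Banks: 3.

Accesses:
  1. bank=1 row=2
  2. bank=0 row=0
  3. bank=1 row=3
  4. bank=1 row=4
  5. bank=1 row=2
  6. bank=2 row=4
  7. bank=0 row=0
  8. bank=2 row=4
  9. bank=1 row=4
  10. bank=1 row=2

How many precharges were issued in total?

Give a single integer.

Answer: 5

Derivation:
Acc 1: bank1 row2 -> MISS (open row2); precharges=0
Acc 2: bank0 row0 -> MISS (open row0); precharges=0
Acc 3: bank1 row3 -> MISS (open row3); precharges=1
Acc 4: bank1 row4 -> MISS (open row4); precharges=2
Acc 5: bank1 row2 -> MISS (open row2); precharges=3
Acc 6: bank2 row4 -> MISS (open row4); precharges=3
Acc 7: bank0 row0 -> HIT
Acc 8: bank2 row4 -> HIT
Acc 9: bank1 row4 -> MISS (open row4); precharges=4
Acc 10: bank1 row2 -> MISS (open row2); precharges=5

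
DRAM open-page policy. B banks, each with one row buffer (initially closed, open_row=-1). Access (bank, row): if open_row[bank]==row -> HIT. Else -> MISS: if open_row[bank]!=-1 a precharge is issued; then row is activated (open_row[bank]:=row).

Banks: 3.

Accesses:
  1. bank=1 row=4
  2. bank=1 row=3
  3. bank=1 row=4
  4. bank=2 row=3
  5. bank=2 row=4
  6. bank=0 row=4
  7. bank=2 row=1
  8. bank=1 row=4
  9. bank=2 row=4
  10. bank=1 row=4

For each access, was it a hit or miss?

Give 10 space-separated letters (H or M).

Acc 1: bank1 row4 -> MISS (open row4); precharges=0
Acc 2: bank1 row3 -> MISS (open row3); precharges=1
Acc 3: bank1 row4 -> MISS (open row4); precharges=2
Acc 4: bank2 row3 -> MISS (open row3); precharges=2
Acc 5: bank2 row4 -> MISS (open row4); precharges=3
Acc 6: bank0 row4 -> MISS (open row4); precharges=3
Acc 7: bank2 row1 -> MISS (open row1); precharges=4
Acc 8: bank1 row4 -> HIT
Acc 9: bank2 row4 -> MISS (open row4); precharges=5
Acc 10: bank1 row4 -> HIT

Answer: M M M M M M M H M H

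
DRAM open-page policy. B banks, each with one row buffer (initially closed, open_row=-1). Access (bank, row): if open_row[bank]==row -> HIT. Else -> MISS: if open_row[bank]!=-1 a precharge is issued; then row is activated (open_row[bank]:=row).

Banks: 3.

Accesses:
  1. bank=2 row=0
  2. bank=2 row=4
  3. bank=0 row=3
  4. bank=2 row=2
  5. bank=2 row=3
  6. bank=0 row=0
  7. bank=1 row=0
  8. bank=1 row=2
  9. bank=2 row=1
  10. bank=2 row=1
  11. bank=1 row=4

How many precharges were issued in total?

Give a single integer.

Answer: 7

Derivation:
Acc 1: bank2 row0 -> MISS (open row0); precharges=0
Acc 2: bank2 row4 -> MISS (open row4); precharges=1
Acc 3: bank0 row3 -> MISS (open row3); precharges=1
Acc 4: bank2 row2 -> MISS (open row2); precharges=2
Acc 5: bank2 row3 -> MISS (open row3); precharges=3
Acc 6: bank0 row0 -> MISS (open row0); precharges=4
Acc 7: bank1 row0 -> MISS (open row0); precharges=4
Acc 8: bank1 row2 -> MISS (open row2); precharges=5
Acc 9: bank2 row1 -> MISS (open row1); precharges=6
Acc 10: bank2 row1 -> HIT
Acc 11: bank1 row4 -> MISS (open row4); precharges=7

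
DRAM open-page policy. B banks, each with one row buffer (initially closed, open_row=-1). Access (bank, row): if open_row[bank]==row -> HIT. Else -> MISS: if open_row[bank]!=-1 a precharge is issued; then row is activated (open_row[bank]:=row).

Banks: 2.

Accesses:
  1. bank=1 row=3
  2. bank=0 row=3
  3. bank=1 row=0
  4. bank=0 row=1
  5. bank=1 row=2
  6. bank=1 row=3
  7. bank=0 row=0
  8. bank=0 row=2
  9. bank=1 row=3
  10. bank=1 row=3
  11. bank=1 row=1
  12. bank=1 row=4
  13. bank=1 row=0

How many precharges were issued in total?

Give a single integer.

Acc 1: bank1 row3 -> MISS (open row3); precharges=0
Acc 2: bank0 row3 -> MISS (open row3); precharges=0
Acc 3: bank1 row0 -> MISS (open row0); precharges=1
Acc 4: bank0 row1 -> MISS (open row1); precharges=2
Acc 5: bank1 row2 -> MISS (open row2); precharges=3
Acc 6: bank1 row3 -> MISS (open row3); precharges=4
Acc 7: bank0 row0 -> MISS (open row0); precharges=5
Acc 8: bank0 row2 -> MISS (open row2); precharges=6
Acc 9: bank1 row3 -> HIT
Acc 10: bank1 row3 -> HIT
Acc 11: bank1 row1 -> MISS (open row1); precharges=7
Acc 12: bank1 row4 -> MISS (open row4); precharges=8
Acc 13: bank1 row0 -> MISS (open row0); precharges=9

Answer: 9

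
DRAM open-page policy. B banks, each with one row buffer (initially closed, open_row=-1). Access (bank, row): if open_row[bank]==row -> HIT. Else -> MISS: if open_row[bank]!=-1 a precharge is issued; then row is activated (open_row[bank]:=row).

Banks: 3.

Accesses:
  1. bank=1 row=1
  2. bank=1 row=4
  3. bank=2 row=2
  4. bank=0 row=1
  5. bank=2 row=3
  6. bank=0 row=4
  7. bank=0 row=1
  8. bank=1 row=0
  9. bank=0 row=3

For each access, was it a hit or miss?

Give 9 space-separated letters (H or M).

Answer: M M M M M M M M M

Derivation:
Acc 1: bank1 row1 -> MISS (open row1); precharges=0
Acc 2: bank1 row4 -> MISS (open row4); precharges=1
Acc 3: bank2 row2 -> MISS (open row2); precharges=1
Acc 4: bank0 row1 -> MISS (open row1); precharges=1
Acc 5: bank2 row3 -> MISS (open row3); precharges=2
Acc 6: bank0 row4 -> MISS (open row4); precharges=3
Acc 7: bank0 row1 -> MISS (open row1); precharges=4
Acc 8: bank1 row0 -> MISS (open row0); precharges=5
Acc 9: bank0 row3 -> MISS (open row3); precharges=6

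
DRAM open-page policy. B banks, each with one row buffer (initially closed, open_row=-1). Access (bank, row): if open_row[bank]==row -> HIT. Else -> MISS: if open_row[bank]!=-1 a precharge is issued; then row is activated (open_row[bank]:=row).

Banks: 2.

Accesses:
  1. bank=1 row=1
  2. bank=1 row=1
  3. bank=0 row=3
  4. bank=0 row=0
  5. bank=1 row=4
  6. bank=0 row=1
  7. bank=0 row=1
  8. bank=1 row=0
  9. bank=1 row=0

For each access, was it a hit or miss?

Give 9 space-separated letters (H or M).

Answer: M H M M M M H M H

Derivation:
Acc 1: bank1 row1 -> MISS (open row1); precharges=0
Acc 2: bank1 row1 -> HIT
Acc 3: bank0 row3 -> MISS (open row3); precharges=0
Acc 4: bank0 row0 -> MISS (open row0); precharges=1
Acc 5: bank1 row4 -> MISS (open row4); precharges=2
Acc 6: bank0 row1 -> MISS (open row1); precharges=3
Acc 7: bank0 row1 -> HIT
Acc 8: bank1 row0 -> MISS (open row0); precharges=4
Acc 9: bank1 row0 -> HIT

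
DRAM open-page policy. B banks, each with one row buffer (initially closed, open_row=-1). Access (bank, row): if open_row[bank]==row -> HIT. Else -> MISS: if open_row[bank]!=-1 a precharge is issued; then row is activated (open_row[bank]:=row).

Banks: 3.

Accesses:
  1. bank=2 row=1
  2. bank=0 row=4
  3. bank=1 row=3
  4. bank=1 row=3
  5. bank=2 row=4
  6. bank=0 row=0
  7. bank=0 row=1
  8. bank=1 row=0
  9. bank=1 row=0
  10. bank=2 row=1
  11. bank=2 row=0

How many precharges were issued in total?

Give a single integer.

Answer: 6

Derivation:
Acc 1: bank2 row1 -> MISS (open row1); precharges=0
Acc 2: bank0 row4 -> MISS (open row4); precharges=0
Acc 3: bank1 row3 -> MISS (open row3); precharges=0
Acc 4: bank1 row3 -> HIT
Acc 5: bank2 row4 -> MISS (open row4); precharges=1
Acc 6: bank0 row0 -> MISS (open row0); precharges=2
Acc 7: bank0 row1 -> MISS (open row1); precharges=3
Acc 8: bank1 row0 -> MISS (open row0); precharges=4
Acc 9: bank1 row0 -> HIT
Acc 10: bank2 row1 -> MISS (open row1); precharges=5
Acc 11: bank2 row0 -> MISS (open row0); precharges=6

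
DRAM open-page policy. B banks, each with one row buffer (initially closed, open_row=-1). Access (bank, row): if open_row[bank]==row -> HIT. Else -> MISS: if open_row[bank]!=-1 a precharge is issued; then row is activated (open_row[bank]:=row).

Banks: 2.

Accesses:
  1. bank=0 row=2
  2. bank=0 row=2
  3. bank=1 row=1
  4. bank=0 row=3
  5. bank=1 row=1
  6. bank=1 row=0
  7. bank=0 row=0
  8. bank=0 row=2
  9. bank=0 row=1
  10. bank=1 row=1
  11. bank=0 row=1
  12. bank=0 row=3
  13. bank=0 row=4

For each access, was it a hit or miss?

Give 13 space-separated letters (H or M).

Answer: M H M M H M M M M M H M M

Derivation:
Acc 1: bank0 row2 -> MISS (open row2); precharges=0
Acc 2: bank0 row2 -> HIT
Acc 3: bank1 row1 -> MISS (open row1); precharges=0
Acc 4: bank0 row3 -> MISS (open row3); precharges=1
Acc 5: bank1 row1 -> HIT
Acc 6: bank1 row0 -> MISS (open row0); precharges=2
Acc 7: bank0 row0 -> MISS (open row0); precharges=3
Acc 8: bank0 row2 -> MISS (open row2); precharges=4
Acc 9: bank0 row1 -> MISS (open row1); precharges=5
Acc 10: bank1 row1 -> MISS (open row1); precharges=6
Acc 11: bank0 row1 -> HIT
Acc 12: bank0 row3 -> MISS (open row3); precharges=7
Acc 13: bank0 row4 -> MISS (open row4); precharges=8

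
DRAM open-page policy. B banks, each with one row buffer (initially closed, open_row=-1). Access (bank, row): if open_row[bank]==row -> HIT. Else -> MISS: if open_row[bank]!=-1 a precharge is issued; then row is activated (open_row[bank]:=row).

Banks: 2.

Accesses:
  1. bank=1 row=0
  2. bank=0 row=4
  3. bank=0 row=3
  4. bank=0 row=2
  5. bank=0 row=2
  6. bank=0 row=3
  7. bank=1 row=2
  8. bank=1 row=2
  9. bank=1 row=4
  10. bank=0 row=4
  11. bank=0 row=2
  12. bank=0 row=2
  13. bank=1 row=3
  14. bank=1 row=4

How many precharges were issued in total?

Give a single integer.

Acc 1: bank1 row0 -> MISS (open row0); precharges=0
Acc 2: bank0 row4 -> MISS (open row4); precharges=0
Acc 3: bank0 row3 -> MISS (open row3); precharges=1
Acc 4: bank0 row2 -> MISS (open row2); precharges=2
Acc 5: bank0 row2 -> HIT
Acc 6: bank0 row3 -> MISS (open row3); precharges=3
Acc 7: bank1 row2 -> MISS (open row2); precharges=4
Acc 8: bank1 row2 -> HIT
Acc 9: bank1 row4 -> MISS (open row4); precharges=5
Acc 10: bank0 row4 -> MISS (open row4); precharges=6
Acc 11: bank0 row2 -> MISS (open row2); precharges=7
Acc 12: bank0 row2 -> HIT
Acc 13: bank1 row3 -> MISS (open row3); precharges=8
Acc 14: bank1 row4 -> MISS (open row4); precharges=9

Answer: 9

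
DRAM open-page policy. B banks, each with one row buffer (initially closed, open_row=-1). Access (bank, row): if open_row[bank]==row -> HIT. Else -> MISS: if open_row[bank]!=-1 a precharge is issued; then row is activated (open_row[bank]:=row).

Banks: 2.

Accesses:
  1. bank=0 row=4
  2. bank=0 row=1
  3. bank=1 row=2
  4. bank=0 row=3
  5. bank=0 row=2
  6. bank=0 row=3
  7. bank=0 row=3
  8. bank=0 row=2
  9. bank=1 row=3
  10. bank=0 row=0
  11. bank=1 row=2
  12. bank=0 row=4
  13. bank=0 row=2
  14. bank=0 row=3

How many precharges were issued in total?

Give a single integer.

Acc 1: bank0 row4 -> MISS (open row4); precharges=0
Acc 2: bank0 row1 -> MISS (open row1); precharges=1
Acc 3: bank1 row2 -> MISS (open row2); precharges=1
Acc 4: bank0 row3 -> MISS (open row3); precharges=2
Acc 5: bank0 row2 -> MISS (open row2); precharges=3
Acc 6: bank0 row3 -> MISS (open row3); precharges=4
Acc 7: bank0 row3 -> HIT
Acc 8: bank0 row2 -> MISS (open row2); precharges=5
Acc 9: bank1 row3 -> MISS (open row3); precharges=6
Acc 10: bank0 row0 -> MISS (open row0); precharges=7
Acc 11: bank1 row2 -> MISS (open row2); precharges=8
Acc 12: bank0 row4 -> MISS (open row4); precharges=9
Acc 13: bank0 row2 -> MISS (open row2); precharges=10
Acc 14: bank0 row3 -> MISS (open row3); precharges=11

Answer: 11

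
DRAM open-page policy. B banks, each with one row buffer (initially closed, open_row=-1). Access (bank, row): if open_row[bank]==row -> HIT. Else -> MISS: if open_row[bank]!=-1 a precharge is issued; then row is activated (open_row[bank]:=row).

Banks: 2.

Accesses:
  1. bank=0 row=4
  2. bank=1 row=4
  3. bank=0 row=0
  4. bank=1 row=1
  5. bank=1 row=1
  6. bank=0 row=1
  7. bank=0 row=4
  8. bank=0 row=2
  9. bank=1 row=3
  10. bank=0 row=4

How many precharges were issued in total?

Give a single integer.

Acc 1: bank0 row4 -> MISS (open row4); precharges=0
Acc 2: bank1 row4 -> MISS (open row4); precharges=0
Acc 3: bank0 row0 -> MISS (open row0); precharges=1
Acc 4: bank1 row1 -> MISS (open row1); precharges=2
Acc 5: bank1 row1 -> HIT
Acc 6: bank0 row1 -> MISS (open row1); precharges=3
Acc 7: bank0 row4 -> MISS (open row4); precharges=4
Acc 8: bank0 row2 -> MISS (open row2); precharges=5
Acc 9: bank1 row3 -> MISS (open row3); precharges=6
Acc 10: bank0 row4 -> MISS (open row4); precharges=7

Answer: 7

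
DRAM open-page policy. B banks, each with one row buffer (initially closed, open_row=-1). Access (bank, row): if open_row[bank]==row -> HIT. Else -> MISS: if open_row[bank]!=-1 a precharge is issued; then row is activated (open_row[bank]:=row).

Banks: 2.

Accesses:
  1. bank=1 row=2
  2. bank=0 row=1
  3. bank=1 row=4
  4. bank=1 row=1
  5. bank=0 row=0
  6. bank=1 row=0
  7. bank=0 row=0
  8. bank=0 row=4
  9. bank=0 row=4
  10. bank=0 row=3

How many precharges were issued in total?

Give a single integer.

Acc 1: bank1 row2 -> MISS (open row2); precharges=0
Acc 2: bank0 row1 -> MISS (open row1); precharges=0
Acc 3: bank1 row4 -> MISS (open row4); precharges=1
Acc 4: bank1 row1 -> MISS (open row1); precharges=2
Acc 5: bank0 row0 -> MISS (open row0); precharges=3
Acc 6: bank1 row0 -> MISS (open row0); precharges=4
Acc 7: bank0 row0 -> HIT
Acc 8: bank0 row4 -> MISS (open row4); precharges=5
Acc 9: bank0 row4 -> HIT
Acc 10: bank0 row3 -> MISS (open row3); precharges=6

Answer: 6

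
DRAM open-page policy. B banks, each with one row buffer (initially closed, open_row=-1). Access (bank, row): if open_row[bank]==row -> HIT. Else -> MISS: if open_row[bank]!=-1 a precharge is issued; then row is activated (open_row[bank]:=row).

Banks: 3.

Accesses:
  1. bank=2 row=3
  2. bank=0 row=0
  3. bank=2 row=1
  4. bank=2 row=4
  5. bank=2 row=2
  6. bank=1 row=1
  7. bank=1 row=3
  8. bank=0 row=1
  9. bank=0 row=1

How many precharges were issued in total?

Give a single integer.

Answer: 5

Derivation:
Acc 1: bank2 row3 -> MISS (open row3); precharges=0
Acc 2: bank0 row0 -> MISS (open row0); precharges=0
Acc 3: bank2 row1 -> MISS (open row1); precharges=1
Acc 4: bank2 row4 -> MISS (open row4); precharges=2
Acc 5: bank2 row2 -> MISS (open row2); precharges=3
Acc 6: bank1 row1 -> MISS (open row1); precharges=3
Acc 7: bank1 row3 -> MISS (open row3); precharges=4
Acc 8: bank0 row1 -> MISS (open row1); precharges=5
Acc 9: bank0 row1 -> HIT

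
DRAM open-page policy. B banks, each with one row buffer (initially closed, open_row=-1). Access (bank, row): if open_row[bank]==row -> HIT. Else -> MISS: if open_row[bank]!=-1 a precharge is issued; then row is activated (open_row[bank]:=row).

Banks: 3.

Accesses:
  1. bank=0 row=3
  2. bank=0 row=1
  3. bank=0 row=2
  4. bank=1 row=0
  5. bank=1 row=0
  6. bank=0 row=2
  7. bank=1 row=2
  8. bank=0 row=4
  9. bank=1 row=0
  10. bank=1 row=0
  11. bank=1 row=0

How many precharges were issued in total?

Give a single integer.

Acc 1: bank0 row3 -> MISS (open row3); precharges=0
Acc 2: bank0 row1 -> MISS (open row1); precharges=1
Acc 3: bank0 row2 -> MISS (open row2); precharges=2
Acc 4: bank1 row0 -> MISS (open row0); precharges=2
Acc 5: bank1 row0 -> HIT
Acc 6: bank0 row2 -> HIT
Acc 7: bank1 row2 -> MISS (open row2); precharges=3
Acc 8: bank0 row4 -> MISS (open row4); precharges=4
Acc 9: bank1 row0 -> MISS (open row0); precharges=5
Acc 10: bank1 row0 -> HIT
Acc 11: bank1 row0 -> HIT

Answer: 5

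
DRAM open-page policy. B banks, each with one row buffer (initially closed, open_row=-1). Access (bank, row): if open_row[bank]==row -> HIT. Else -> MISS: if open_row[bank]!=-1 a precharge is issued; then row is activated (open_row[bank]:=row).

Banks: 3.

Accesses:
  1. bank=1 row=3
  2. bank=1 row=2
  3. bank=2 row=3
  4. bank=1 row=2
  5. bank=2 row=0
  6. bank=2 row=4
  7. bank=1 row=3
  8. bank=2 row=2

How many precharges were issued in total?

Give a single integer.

Answer: 5

Derivation:
Acc 1: bank1 row3 -> MISS (open row3); precharges=0
Acc 2: bank1 row2 -> MISS (open row2); precharges=1
Acc 3: bank2 row3 -> MISS (open row3); precharges=1
Acc 4: bank1 row2 -> HIT
Acc 5: bank2 row0 -> MISS (open row0); precharges=2
Acc 6: bank2 row4 -> MISS (open row4); precharges=3
Acc 7: bank1 row3 -> MISS (open row3); precharges=4
Acc 8: bank2 row2 -> MISS (open row2); precharges=5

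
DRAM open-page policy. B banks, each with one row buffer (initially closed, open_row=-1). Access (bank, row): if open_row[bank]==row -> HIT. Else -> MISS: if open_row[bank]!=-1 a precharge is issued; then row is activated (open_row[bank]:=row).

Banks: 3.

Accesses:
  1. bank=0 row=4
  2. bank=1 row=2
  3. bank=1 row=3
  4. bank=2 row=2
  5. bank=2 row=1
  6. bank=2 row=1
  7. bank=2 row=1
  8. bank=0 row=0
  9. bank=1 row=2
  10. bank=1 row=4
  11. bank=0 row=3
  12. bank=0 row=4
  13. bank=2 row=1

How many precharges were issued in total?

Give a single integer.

Acc 1: bank0 row4 -> MISS (open row4); precharges=0
Acc 2: bank1 row2 -> MISS (open row2); precharges=0
Acc 3: bank1 row3 -> MISS (open row3); precharges=1
Acc 4: bank2 row2 -> MISS (open row2); precharges=1
Acc 5: bank2 row1 -> MISS (open row1); precharges=2
Acc 6: bank2 row1 -> HIT
Acc 7: bank2 row1 -> HIT
Acc 8: bank0 row0 -> MISS (open row0); precharges=3
Acc 9: bank1 row2 -> MISS (open row2); precharges=4
Acc 10: bank1 row4 -> MISS (open row4); precharges=5
Acc 11: bank0 row3 -> MISS (open row3); precharges=6
Acc 12: bank0 row4 -> MISS (open row4); precharges=7
Acc 13: bank2 row1 -> HIT

Answer: 7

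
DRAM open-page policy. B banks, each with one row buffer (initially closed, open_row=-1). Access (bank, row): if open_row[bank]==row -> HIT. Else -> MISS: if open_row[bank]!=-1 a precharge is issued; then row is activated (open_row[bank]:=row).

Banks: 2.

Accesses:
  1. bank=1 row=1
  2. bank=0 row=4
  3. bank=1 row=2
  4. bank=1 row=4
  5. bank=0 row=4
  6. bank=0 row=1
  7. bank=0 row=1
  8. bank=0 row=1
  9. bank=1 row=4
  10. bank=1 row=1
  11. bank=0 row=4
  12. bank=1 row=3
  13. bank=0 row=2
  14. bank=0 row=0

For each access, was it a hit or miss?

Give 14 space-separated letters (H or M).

Answer: M M M M H M H H H M M M M M

Derivation:
Acc 1: bank1 row1 -> MISS (open row1); precharges=0
Acc 2: bank0 row4 -> MISS (open row4); precharges=0
Acc 3: bank1 row2 -> MISS (open row2); precharges=1
Acc 4: bank1 row4 -> MISS (open row4); precharges=2
Acc 5: bank0 row4 -> HIT
Acc 6: bank0 row1 -> MISS (open row1); precharges=3
Acc 7: bank0 row1 -> HIT
Acc 8: bank0 row1 -> HIT
Acc 9: bank1 row4 -> HIT
Acc 10: bank1 row1 -> MISS (open row1); precharges=4
Acc 11: bank0 row4 -> MISS (open row4); precharges=5
Acc 12: bank1 row3 -> MISS (open row3); precharges=6
Acc 13: bank0 row2 -> MISS (open row2); precharges=7
Acc 14: bank0 row0 -> MISS (open row0); precharges=8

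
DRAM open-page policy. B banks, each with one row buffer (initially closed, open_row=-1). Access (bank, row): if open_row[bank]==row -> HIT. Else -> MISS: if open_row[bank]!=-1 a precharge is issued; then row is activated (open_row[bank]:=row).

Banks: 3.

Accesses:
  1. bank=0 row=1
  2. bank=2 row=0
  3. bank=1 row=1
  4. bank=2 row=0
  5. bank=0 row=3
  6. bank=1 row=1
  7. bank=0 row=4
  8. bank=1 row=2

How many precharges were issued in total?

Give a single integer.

Answer: 3

Derivation:
Acc 1: bank0 row1 -> MISS (open row1); precharges=0
Acc 2: bank2 row0 -> MISS (open row0); precharges=0
Acc 3: bank1 row1 -> MISS (open row1); precharges=0
Acc 4: bank2 row0 -> HIT
Acc 5: bank0 row3 -> MISS (open row3); precharges=1
Acc 6: bank1 row1 -> HIT
Acc 7: bank0 row4 -> MISS (open row4); precharges=2
Acc 8: bank1 row2 -> MISS (open row2); precharges=3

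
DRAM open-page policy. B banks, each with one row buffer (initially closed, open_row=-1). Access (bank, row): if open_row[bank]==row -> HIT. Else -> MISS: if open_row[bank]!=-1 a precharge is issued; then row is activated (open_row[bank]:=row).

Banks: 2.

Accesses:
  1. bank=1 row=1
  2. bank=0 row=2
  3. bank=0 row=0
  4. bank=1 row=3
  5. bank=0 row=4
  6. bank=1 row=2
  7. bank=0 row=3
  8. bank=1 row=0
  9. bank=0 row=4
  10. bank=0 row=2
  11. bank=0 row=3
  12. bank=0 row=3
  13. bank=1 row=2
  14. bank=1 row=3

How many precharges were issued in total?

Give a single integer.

Acc 1: bank1 row1 -> MISS (open row1); precharges=0
Acc 2: bank0 row2 -> MISS (open row2); precharges=0
Acc 3: bank0 row0 -> MISS (open row0); precharges=1
Acc 4: bank1 row3 -> MISS (open row3); precharges=2
Acc 5: bank0 row4 -> MISS (open row4); precharges=3
Acc 6: bank1 row2 -> MISS (open row2); precharges=4
Acc 7: bank0 row3 -> MISS (open row3); precharges=5
Acc 8: bank1 row0 -> MISS (open row0); precharges=6
Acc 9: bank0 row4 -> MISS (open row4); precharges=7
Acc 10: bank0 row2 -> MISS (open row2); precharges=8
Acc 11: bank0 row3 -> MISS (open row3); precharges=9
Acc 12: bank0 row3 -> HIT
Acc 13: bank1 row2 -> MISS (open row2); precharges=10
Acc 14: bank1 row3 -> MISS (open row3); precharges=11

Answer: 11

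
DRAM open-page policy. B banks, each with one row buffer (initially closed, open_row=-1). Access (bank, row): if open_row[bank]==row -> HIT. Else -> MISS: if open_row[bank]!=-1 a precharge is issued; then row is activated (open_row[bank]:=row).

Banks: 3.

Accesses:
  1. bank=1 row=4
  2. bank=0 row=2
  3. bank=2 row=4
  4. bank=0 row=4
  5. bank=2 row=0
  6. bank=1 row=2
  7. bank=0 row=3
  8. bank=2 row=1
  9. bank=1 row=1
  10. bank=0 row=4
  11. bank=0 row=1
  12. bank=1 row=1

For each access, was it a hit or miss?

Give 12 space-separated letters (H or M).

Answer: M M M M M M M M M M M H

Derivation:
Acc 1: bank1 row4 -> MISS (open row4); precharges=0
Acc 2: bank0 row2 -> MISS (open row2); precharges=0
Acc 3: bank2 row4 -> MISS (open row4); precharges=0
Acc 4: bank0 row4 -> MISS (open row4); precharges=1
Acc 5: bank2 row0 -> MISS (open row0); precharges=2
Acc 6: bank1 row2 -> MISS (open row2); precharges=3
Acc 7: bank0 row3 -> MISS (open row3); precharges=4
Acc 8: bank2 row1 -> MISS (open row1); precharges=5
Acc 9: bank1 row1 -> MISS (open row1); precharges=6
Acc 10: bank0 row4 -> MISS (open row4); precharges=7
Acc 11: bank0 row1 -> MISS (open row1); precharges=8
Acc 12: bank1 row1 -> HIT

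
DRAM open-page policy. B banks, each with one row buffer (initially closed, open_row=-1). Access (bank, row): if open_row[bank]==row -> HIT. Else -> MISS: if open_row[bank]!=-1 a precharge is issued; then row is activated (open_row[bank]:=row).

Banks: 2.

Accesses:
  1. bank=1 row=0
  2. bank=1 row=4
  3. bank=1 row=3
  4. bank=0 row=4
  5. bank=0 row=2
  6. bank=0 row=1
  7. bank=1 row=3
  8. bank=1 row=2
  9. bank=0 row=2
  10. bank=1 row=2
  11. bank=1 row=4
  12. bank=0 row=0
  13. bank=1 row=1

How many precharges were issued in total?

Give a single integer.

Acc 1: bank1 row0 -> MISS (open row0); precharges=0
Acc 2: bank1 row4 -> MISS (open row4); precharges=1
Acc 3: bank1 row3 -> MISS (open row3); precharges=2
Acc 4: bank0 row4 -> MISS (open row4); precharges=2
Acc 5: bank0 row2 -> MISS (open row2); precharges=3
Acc 6: bank0 row1 -> MISS (open row1); precharges=4
Acc 7: bank1 row3 -> HIT
Acc 8: bank1 row2 -> MISS (open row2); precharges=5
Acc 9: bank0 row2 -> MISS (open row2); precharges=6
Acc 10: bank1 row2 -> HIT
Acc 11: bank1 row4 -> MISS (open row4); precharges=7
Acc 12: bank0 row0 -> MISS (open row0); precharges=8
Acc 13: bank1 row1 -> MISS (open row1); precharges=9

Answer: 9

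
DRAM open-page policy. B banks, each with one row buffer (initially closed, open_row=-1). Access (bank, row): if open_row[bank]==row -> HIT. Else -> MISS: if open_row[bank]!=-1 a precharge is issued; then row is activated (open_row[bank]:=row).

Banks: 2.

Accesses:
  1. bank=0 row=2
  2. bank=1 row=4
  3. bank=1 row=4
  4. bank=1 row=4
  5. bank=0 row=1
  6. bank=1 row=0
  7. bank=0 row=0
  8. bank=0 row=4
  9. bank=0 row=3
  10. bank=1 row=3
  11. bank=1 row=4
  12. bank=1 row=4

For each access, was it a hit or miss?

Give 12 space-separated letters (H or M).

Acc 1: bank0 row2 -> MISS (open row2); precharges=0
Acc 2: bank1 row4 -> MISS (open row4); precharges=0
Acc 3: bank1 row4 -> HIT
Acc 4: bank1 row4 -> HIT
Acc 5: bank0 row1 -> MISS (open row1); precharges=1
Acc 6: bank1 row0 -> MISS (open row0); precharges=2
Acc 7: bank0 row0 -> MISS (open row0); precharges=3
Acc 8: bank0 row4 -> MISS (open row4); precharges=4
Acc 9: bank0 row3 -> MISS (open row3); precharges=5
Acc 10: bank1 row3 -> MISS (open row3); precharges=6
Acc 11: bank1 row4 -> MISS (open row4); precharges=7
Acc 12: bank1 row4 -> HIT

Answer: M M H H M M M M M M M H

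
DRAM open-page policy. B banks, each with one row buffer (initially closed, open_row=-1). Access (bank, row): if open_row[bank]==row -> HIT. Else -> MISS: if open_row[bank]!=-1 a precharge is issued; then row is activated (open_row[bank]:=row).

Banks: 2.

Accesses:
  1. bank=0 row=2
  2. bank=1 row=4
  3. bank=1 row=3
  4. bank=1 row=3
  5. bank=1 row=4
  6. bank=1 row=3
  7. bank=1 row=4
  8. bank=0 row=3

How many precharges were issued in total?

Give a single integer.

Acc 1: bank0 row2 -> MISS (open row2); precharges=0
Acc 2: bank1 row4 -> MISS (open row4); precharges=0
Acc 3: bank1 row3 -> MISS (open row3); precharges=1
Acc 4: bank1 row3 -> HIT
Acc 5: bank1 row4 -> MISS (open row4); precharges=2
Acc 6: bank1 row3 -> MISS (open row3); precharges=3
Acc 7: bank1 row4 -> MISS (open row4); precharges=4
Acc 8: bank0 row3 -> MISS (open row3); precharges=5

Answer: 5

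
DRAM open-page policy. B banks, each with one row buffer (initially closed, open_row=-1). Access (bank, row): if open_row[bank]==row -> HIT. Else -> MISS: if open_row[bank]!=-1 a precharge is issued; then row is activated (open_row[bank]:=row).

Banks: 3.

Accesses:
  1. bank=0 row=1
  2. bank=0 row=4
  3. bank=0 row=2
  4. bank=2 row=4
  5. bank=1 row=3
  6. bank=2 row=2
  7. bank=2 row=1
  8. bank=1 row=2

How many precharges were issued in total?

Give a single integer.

Answer: 5

Derivation:
Acc 1: bank0 row1 -> MISS (open row1); precharges=0
Acc 2: bank0 row4 -> MISS (open row4); precharges=1
Acc 3: bank0 row2 -> MISS (open row2); precharges=2
Acc 4: bank2 row4 -> MISS (open row4); precharges=2
Acc 5: bank1 row3 -> MISS (open row3); precharges=2
Acc 6: bank2 row2 -> MISS (open row2); precharges=3
Acc 7: bank2 row1 -> MISS (open row1); precharges=4
Acc 8: bank1 row2 -> MISS (open row2); precharges=5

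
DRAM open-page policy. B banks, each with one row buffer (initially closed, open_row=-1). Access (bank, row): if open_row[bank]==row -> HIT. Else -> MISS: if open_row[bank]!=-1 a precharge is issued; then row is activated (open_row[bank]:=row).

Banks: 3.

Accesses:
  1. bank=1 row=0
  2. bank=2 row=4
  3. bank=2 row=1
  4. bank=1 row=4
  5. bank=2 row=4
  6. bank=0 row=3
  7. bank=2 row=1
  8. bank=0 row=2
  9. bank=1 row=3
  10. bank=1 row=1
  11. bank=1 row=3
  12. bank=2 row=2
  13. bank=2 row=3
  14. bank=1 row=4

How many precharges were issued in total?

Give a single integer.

Acc 1: bank1 row0 -> MISS (open row0); precharges=0
Acc 2: bank2 row4 -> MISS (open row4); precharges=0
Acc 3: bank2 row1 -> MISS (open row1); precharges=1
Acc 4: bank1 row4 -> MISS (open row4); precharges=2
Acc 5: bank2 row4 -> MISS (open row4); precharges=3
Acc 6: bank0 row3 -> MISS (open row3); precharges=3
Acc 7: bank2 row1 -> MISS (open row1); precharges=4
Acc 8: bank0 row2 -> MISS (open row2); precharges=5
Acc 9: bank1 row3 -> MISS (open row3); precharges=6
Acc 10: bank1 row1 -> MISS (open row1); precharges=7
Acc 11: bank1 row3 -> MISS (open row3); precharges=8
Acc 12: bank2 row2 -> MISS (open row2); precharges=9
Acc 13: bank2 row3 -> MISS (open row3); precharges=10
Acc 14: bank1 row4 -> MISS (open row4); precharges=11

Answer: 11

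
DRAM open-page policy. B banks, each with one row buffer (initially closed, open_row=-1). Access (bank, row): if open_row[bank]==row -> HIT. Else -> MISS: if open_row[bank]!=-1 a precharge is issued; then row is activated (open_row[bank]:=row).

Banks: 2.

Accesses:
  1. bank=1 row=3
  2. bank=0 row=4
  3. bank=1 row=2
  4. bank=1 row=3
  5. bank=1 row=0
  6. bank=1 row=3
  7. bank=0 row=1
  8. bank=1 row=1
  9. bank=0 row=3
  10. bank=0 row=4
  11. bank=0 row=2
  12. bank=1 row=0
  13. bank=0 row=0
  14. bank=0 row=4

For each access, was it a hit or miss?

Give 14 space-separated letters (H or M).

Acc 1: bank1 row3 -> MISS (open row3); precharges=0
Acc 2: bank0 row4 -> MISS (open row4); precharges=0
Acc 3: bank1 row2 -> MISS (open row2); precharges=1
Acc 4: bank1 row3 -> MISS (open row3); precharges=2
Acc 5: bank1 row0 -> MISS (open row0); precharges=3
Acc 6: bank1 row3 -> MISS (open row3); precharges=4
Acc 7: bank0 row1 -> MISS (open row1); precharges=5
Acc 8: bank1 row1 -> MISS (open row1); precharges=6
Acc 9: bank0 row3 -> MISS (open row3); precharges=7
Acc 10: bank0 row4 -> MISS (open row4); precharges=8
Acc 11: bank0 row2 -> MISS (open row2); precharges=9
Acc 12: bank1 row0 -> MISS (open row0); precharges=10
Acc 13: bank0 row0 -> MISS (open row0); precharges=11
Acc 14: bank0 row4 -> MISS (open row4); precharges=12

Answer: M M M M M M M M M M M M M M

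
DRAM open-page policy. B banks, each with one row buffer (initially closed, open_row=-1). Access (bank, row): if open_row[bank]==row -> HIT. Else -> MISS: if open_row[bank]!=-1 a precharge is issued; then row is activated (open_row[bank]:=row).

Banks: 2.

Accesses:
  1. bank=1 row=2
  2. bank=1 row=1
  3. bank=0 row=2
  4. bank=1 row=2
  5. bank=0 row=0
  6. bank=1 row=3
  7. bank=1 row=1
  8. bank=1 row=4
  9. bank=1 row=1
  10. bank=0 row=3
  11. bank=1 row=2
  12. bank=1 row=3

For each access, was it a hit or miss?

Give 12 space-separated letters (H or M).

Acc 1: bank1 row2 -> MISS (open row2); precharges=0
Acc 2: bank1 row1 -> MISS (open row1); precharges=1
Acc 3: bank0 row2 -> MISS (open row2); precharges=1
Acc 4: bank1 row2 -> MISS (open row2); precharges=2
Acc 5: bank0 row0 -> MISS (open row0); precharges=3
Acc 6: bank1 row3 -> MISS (open row3); precharges=4
Acc 7: bank1 row1 -> MISS (open row1); precharges=5
Acc 8: bank1 row4 -> MISS (open row4); precharges=6
Acc 9: bank1 row1 -> MISS (open row1); precharges=7
Acc 10: bank0 row3 -> MISS (open row3); precharges=8
Acc 11: bank1 row2 -> MISS (open row2); precharges=9
Acc 12: bank1 row3 -> MISS (open row3); precharges=10

Answer: M M M M M M M M M M M M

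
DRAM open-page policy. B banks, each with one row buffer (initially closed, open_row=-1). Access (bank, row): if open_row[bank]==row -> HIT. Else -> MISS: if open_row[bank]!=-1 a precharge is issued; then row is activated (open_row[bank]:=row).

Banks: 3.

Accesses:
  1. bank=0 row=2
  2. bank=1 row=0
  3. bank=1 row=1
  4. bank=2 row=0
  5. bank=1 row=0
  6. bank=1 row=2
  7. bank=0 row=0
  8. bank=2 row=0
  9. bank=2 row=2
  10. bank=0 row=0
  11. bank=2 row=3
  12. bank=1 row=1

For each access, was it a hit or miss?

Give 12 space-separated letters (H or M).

Answer: M M M M M M M H M H M M

Derivation:
Acc 1: bank0 row2 -> MISS (open row2); precharges=0
Acc 2: bank1 row0 -> MISS (open row0); precharges=0
Acc 3: bank1 row1 -> MISS (open row1); precharges=1
Acc 4: bank2 row0 -> MISS (open row0); precharges=1
Acc 5: bank1 row0 -> MISS (open row0); precharges=2
Acc 6: bank1 row2 -> MISS (open row2); precharges=3
Acc 7: bank0 row0 -> MISS (open row0); precharges=4
Acc 8: bank2 row0 -> HIT
Acc 9: bank2 row2 -> MISS (open row2); precharges=5
Acc 10: bank0 row0 -> HIT
Acc 11: bank2 row3 -> MISS (open row3); precharges=6
Acc 12: bank1 row1 -> MISS (open row1); precharges=7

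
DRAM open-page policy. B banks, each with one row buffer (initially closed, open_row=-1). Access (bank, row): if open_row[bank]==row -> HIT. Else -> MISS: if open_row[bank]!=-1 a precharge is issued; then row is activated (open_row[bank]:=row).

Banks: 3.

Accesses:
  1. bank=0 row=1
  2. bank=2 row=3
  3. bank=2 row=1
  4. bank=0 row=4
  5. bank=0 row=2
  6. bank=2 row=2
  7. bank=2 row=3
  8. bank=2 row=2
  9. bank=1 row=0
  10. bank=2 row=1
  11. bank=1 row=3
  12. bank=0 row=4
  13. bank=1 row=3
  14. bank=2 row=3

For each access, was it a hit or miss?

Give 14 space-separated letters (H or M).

Acc 1: bank0 row1 -> MISS (open row1); precharges=0
Acc 2: bank2 row3 -> MISS (open row3); precharges=0
Acc 3: bank2 row1 -> MISS (open row1); precharges=1
Acc 4: bank0 row4 -> MISS (open row4); precharges=2
Acc 5: bank0 row2 -> MISS (open row2); precharges=3
Acc 6: bank2 row2 -> MISS (open row2); precharges=4
Acc 7: bank2 row3 -> MISS (open row3); precharges=5
Acc 8: bank2 row2 -> MISS (open row2); precharges=6
Acc 9: bank1 row0 -> MISS (open row0); precharges=6
Acc 10: bank2 row1 -> MISS (open row1); precharges=7
Acc 11: bank1 row3 -> MISS (open row3); precharges=8
Acc 12: bank0 row4 -> MISS (open row4); precharges=9
Acc 13: bank1 row3 -> HIT
Acc 14: bank2 row3 -> MISS (open row3); precharges=10

Answer: M M M M M M M M M M M M H M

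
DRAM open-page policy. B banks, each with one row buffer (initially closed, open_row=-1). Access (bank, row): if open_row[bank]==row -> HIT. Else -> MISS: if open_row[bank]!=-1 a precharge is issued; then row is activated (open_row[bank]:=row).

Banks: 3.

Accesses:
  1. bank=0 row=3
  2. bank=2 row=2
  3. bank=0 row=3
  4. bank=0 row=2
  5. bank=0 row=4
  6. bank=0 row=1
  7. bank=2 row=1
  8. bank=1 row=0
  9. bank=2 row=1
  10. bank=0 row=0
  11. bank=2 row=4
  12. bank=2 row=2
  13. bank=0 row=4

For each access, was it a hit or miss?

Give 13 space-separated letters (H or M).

Answer: M M H M M M M M H M M M M

Derivation:
Acc 1: bank0 row3 -> MISS (open row3); precharges=0
Acc 2: bank2 row2 -> MISS (open row2); precharges=0
Acc 3: bank0 row3 -> HIT
Acc 4: bank0 row2 -> MISS (open row2); precharges=1
Acc 5: bank0 row4 -> MISS (open row4); precharges=2
Acc 6: bank0 row1 -> MISS (open row1); precharges=3
Acc 7: bank2 row1 -> MISS (open row1); precharges=4
Acc 8: bank1 row0 -> MISS (open row0); precharges=4
Acc 9: bank2 row1 -> HIT
Acc 10: bank0 row0 -> MISS (open row0); precharges=5
Acc 11: bank2 row4 -> MISS (open row4); precharges=6
Acc 12: bank2 row2 -> MISS (open row2); precharges=7
Acc 13: bank0 row4 -> MISS (open row4); precharges=8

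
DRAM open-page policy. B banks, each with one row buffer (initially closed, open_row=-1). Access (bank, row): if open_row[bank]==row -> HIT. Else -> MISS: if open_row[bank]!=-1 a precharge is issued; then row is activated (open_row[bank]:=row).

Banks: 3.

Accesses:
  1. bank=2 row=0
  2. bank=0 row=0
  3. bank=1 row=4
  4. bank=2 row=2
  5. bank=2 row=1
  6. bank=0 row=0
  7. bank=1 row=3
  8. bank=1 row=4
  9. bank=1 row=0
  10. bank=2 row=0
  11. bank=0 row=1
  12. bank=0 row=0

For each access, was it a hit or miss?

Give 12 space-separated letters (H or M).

Answer: M M M M M H M M M M M M

Derivation:
Acc 1: bank2 row0 -> MISS (open row0); precharges=0
Acc 2: bank0 row0 -> MISS (open row0); precharges=0
Acc 3: bank1 row4 -> MISS (open row4); precharges=0
Acc 4: bank2 row2 -> MISS (open row2); precharges=1
Acc 5: bank2 row1 -> MISS (open row1); precharges=2
Acc 6: bank0 row0 -> HIT
Acc 7: bank1 row3 -> MISS (open row3); precharges=3
Acc 8: bank1 row4 -> MISS (open row4); precharges=4
Acc 9: bank1 row0 -> MISS (open row0); precharges=5
Acc 10: bank2 row0 -> MISS (open row0); precharges=6
Acc 11: bank0 row1 -> MISS (open row1); precharges=7
Acc 12: bank0 row0 -> MISS (open row0); precharges=8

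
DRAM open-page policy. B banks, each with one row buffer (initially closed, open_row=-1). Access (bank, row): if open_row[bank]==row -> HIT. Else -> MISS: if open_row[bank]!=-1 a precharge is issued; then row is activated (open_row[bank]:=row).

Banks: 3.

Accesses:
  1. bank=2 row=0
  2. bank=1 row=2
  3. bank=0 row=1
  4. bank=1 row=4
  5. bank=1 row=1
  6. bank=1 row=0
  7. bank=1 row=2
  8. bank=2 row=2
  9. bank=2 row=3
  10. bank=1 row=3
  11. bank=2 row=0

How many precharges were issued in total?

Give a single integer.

Acc 1: bank2 row0 -> MISS (open row0); precharges=0
Acc 2: bank1 row2 -> MISS (open row2); precharges=0
Acc 3: bank0 row1 -> MISS (open row1); precharges=0
Acc 4: bank1 row4 -> MISS (open row4); precharges=1
Acc 5: bank1 row1 -> MISS (open row1); precharges=2
Acc 6: bank1 row0 -> MISS (open row0); precharges=3
Acc 7: bank1 row2 -> MISS (open row2); precharges=4
Acc 8: bank2 row2 -> MISS (open row2); precharges=5
Acc 9: bank2 row3 -> MISS (open row3); precharges=6
Acc 10: bank1 row3 -> MISS (open row3); precharges=7
Acc 11: bank2 row0 -> MISS (open row0); precharges=8

Answer: 8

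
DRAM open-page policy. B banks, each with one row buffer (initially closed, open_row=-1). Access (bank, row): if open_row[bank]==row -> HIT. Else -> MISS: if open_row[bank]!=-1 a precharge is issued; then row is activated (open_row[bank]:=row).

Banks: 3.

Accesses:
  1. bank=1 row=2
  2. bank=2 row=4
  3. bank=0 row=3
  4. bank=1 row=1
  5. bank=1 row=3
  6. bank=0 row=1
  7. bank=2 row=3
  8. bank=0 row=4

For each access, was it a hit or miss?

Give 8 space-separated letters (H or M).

Acc 1: bank1 row2 -> MISS (open row2); precharges=0
Acc 2: bank2 row4 -> MISS (open row4); precharges=0
Acc 3: bank0 row3 -> MISS (open row3); precharges=0
Acc 4: bank1 row1 -> MISS (open row1); precharges=1
Acc 5: bank1 row3 -> MISS (open row3); precharges=2
Acc 6: bank0 row1 -> MISS (open row1); precharges=3
Acc 7: bank2 row3 -> MISS (open row3); precharges=4
Acc 8: bank0 row4 -> MISS (open row4); precharges=5

Answer: M M M M M M M M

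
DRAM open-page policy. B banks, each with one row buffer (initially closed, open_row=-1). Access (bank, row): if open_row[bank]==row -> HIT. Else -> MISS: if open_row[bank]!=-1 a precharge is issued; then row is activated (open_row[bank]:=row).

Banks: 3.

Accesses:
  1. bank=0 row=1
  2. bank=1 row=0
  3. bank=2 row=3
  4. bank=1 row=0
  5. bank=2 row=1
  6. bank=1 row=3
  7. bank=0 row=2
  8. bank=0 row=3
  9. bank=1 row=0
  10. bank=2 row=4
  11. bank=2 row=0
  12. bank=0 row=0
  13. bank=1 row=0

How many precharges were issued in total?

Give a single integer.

Answer: 8

Derivation:
Acc 1: bank0 row1 -> MISS (open row1); precharges=0
Acc 2: bank1 row0 -> MISS (open row0); precharges=0
Acc 3: bank2 row3 -> MISS (open row3); precharges=0
Acc 4: bank1 row0 -> HIT
Acc 5: bank2 row1 -> MISS (open row1); precharges=1
Acc 6: bank1 row3 -> MISS (open row3); precharges=2
Acc 7: bank0 row2 -> MISS (open row2); precharges=3
Acc 8: bank0 row3 -> MISS (open row3); precharges=4
Acc 9: bank1 row0 -> MISS (open row0); precharges=5
Acc 10: bank2 row4 -> MISS (open row4); precharges=6
Acc 11: bank2 row0 -> MISS (open row0); precharges=7
Acc 12: bank0 row0 -> MISS (open row0); precharges=8
Acc 13: bank1 row0 -> HIT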